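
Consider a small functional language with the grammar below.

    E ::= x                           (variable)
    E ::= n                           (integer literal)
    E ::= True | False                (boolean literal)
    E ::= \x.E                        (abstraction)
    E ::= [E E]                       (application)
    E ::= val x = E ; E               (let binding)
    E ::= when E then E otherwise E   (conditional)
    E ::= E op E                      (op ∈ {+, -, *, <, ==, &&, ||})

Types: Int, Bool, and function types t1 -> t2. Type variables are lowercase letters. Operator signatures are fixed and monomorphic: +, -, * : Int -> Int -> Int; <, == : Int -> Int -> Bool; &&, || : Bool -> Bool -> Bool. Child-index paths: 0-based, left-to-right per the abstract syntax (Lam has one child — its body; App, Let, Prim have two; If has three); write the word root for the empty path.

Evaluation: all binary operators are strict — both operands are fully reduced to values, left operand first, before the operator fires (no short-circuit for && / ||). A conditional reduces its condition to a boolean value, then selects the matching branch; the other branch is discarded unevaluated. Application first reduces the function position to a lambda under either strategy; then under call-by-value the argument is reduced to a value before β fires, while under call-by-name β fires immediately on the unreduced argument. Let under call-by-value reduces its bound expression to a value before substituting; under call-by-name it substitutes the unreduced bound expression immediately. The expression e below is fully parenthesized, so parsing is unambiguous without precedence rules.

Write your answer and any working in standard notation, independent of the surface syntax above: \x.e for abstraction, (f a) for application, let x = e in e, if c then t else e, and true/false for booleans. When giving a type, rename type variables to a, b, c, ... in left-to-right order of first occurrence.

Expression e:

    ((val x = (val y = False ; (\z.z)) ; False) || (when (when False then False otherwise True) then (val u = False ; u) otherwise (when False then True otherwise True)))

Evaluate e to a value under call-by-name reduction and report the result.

Working:
step 0: ((let x = (let y = false in (\z.z)) in false) || (if (if false then false else true) then (let u = false in u) else (if false then true else true)))
step 1: [let@0] (false || (if (if false then false else true) then (let u = false in u) else (if false then true else true)))
step 2: [if@1.0] (false || (if true then (let u = false in u) else (if false then true else true)))
step 3: [if@1] (false || (let u = false in u))
step 4: [let@1] (false || false)
step 5: [delta@root] false

Answer: false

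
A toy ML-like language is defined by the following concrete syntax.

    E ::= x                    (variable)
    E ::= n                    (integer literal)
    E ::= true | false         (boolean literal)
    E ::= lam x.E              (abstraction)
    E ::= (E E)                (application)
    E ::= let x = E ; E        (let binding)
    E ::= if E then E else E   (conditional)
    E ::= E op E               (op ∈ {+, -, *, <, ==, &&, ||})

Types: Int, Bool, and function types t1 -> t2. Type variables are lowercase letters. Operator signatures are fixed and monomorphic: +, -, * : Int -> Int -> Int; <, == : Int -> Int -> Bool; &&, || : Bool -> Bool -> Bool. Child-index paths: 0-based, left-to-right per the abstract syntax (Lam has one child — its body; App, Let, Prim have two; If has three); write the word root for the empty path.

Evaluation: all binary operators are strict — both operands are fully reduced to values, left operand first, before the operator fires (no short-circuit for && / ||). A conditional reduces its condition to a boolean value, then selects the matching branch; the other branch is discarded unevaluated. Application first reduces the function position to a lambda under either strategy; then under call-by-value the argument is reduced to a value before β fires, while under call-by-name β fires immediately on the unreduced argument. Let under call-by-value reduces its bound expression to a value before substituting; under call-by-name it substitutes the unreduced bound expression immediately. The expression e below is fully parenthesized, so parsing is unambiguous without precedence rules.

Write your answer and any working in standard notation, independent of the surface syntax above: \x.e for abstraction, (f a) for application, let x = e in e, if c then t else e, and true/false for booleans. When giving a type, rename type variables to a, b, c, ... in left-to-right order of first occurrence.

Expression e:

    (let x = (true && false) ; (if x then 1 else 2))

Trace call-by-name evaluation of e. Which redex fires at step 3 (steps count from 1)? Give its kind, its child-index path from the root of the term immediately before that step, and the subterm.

Answer: if at root : (if false then 1 else 2)

Derivation:
step 0: (let x = (true && false) in (if x then 1 else 2))
step 1: [let@root] (if (true && false) then 1 else 2)
step 2: [delta@0] (if false then 1 else 2)
step 3: [if@root] 2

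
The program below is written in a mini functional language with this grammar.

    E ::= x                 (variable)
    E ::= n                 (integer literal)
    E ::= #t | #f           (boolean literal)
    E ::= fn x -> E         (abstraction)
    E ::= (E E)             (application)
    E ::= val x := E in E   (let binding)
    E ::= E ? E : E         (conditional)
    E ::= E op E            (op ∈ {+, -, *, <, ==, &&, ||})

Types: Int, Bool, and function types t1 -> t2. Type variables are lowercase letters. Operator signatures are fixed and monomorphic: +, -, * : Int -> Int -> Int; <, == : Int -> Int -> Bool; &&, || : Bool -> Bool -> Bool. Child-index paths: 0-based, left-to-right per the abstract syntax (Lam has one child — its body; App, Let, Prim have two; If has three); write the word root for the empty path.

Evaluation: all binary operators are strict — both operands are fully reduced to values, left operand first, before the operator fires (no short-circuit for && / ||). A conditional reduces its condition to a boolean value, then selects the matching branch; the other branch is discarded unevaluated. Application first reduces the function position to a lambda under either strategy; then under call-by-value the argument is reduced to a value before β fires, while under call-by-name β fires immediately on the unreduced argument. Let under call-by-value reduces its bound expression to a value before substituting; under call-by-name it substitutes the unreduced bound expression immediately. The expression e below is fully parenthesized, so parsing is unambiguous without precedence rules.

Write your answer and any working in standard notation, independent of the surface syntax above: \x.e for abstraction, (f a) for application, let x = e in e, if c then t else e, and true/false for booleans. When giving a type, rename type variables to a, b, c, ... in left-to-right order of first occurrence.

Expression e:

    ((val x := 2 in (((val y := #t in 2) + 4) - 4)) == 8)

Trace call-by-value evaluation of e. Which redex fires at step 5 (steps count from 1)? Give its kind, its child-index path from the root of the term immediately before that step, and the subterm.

Working:
step 0: ((let x = 2 in (((let y = true in 2) + 4) - 4)) == 8)
step 1: [let@0] ((((let y = true in 2) + 4) - 4) == 8)
step 2: [let@0.0.0] (((2 + 4) - 4) == 8)
step 3: [delta@0.0] ((6 - 4) == 8)
step 4: [delta@0] (2 == 8)
step 5: [delta@root] false

Answer: delta at root : (2 == 8)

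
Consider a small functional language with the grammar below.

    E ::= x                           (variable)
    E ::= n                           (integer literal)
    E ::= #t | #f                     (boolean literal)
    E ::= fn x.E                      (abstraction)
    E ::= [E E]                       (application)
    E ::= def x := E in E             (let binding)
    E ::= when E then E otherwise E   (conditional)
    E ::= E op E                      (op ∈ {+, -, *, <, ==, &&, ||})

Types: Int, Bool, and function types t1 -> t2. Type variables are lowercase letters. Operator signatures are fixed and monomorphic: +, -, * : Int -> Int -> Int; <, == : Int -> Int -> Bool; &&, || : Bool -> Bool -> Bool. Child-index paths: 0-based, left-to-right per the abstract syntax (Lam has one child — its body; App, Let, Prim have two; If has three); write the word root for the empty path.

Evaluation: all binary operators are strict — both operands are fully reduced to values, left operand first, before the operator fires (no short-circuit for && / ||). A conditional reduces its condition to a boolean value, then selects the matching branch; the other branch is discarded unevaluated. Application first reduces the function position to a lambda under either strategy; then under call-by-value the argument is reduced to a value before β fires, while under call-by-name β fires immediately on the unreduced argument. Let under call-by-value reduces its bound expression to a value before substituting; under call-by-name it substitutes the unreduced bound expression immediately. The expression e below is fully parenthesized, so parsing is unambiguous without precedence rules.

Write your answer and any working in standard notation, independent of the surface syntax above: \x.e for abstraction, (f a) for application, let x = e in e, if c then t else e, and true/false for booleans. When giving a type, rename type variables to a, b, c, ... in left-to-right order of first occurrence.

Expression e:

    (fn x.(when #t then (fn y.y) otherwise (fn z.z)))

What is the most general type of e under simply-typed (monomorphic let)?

Answer: a -> b -> b

Trace:
  unify Bool ~ Bool
y : b
\y._ : b -> b
z : c
\z._ : c -> c
  unify b -> b ~ c -> c
  unify b ~ c
  unify c ~ c
\x._ : a -> c -> c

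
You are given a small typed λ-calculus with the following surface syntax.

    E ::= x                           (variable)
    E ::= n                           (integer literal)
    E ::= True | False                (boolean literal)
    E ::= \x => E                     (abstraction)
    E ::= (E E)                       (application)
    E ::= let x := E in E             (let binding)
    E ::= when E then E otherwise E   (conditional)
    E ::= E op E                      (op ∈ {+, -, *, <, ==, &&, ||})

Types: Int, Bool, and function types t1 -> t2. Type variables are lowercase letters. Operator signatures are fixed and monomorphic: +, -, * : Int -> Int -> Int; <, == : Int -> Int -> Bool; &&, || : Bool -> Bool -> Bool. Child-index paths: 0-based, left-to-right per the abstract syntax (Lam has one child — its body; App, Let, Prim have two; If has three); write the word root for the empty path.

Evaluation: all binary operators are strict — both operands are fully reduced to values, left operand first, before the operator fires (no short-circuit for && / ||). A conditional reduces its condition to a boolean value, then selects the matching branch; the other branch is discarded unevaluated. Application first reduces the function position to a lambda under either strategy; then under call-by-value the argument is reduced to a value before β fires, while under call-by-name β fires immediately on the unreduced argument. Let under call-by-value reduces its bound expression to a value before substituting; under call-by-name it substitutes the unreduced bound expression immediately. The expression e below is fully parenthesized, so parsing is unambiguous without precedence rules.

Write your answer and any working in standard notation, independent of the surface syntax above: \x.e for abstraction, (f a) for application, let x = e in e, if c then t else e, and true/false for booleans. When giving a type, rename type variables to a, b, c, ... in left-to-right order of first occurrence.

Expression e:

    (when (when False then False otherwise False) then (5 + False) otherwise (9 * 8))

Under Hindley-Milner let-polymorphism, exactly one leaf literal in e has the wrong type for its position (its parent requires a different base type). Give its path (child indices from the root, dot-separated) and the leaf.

Answer: 1.1 : false

Derivation:
  unify Bool ~ Bool
  unify Bool ~ Bool
  unify Bool ~ Bool
  unify Int ~ Int
  unify Bool ~ Int
  FAIL: mismatch Bool ~ Int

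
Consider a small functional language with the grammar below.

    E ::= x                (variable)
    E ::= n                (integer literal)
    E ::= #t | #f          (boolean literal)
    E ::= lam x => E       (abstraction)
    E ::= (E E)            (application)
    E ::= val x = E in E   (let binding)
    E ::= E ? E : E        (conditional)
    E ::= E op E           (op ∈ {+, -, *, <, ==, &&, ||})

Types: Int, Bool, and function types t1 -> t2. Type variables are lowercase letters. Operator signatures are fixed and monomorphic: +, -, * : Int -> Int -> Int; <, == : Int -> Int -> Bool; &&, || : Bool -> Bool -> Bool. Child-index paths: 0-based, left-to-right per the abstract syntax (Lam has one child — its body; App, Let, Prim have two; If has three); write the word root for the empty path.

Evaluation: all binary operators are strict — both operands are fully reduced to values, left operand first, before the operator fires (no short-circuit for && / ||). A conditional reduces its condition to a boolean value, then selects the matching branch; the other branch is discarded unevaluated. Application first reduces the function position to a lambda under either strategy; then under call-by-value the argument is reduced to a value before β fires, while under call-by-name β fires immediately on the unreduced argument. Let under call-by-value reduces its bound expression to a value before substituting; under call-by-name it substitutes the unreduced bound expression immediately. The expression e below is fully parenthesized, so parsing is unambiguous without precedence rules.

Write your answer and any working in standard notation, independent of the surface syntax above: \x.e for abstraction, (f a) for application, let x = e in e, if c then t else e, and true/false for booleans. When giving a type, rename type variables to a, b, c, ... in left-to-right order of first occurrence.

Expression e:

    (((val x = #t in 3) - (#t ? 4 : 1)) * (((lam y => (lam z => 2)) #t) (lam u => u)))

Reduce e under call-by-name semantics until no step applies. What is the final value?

Working:
step 0: (((let x = true in 3) - (if true then 4 else 1)) * (((\y.(\z.2)) true) (\u.u)))
step 1: [let@0.0] ((3 - (if true then 4 else 1)) * (((\y.(\z.2)) true) (\u.u)))
step 2: [if@0.1] ((3 - 4) * (((\y.(\z.2)) true) (\u.u)))
step 3: [delta@0] (-1 * (((\y.(\z.2)) true) (\u.u)))
step 4: [beta@1.0] (-1 * ((\z.2) (\u.u)))
step 5: [beta@1] (-1 * 2)
step 6: [delta@root] -2

Answer: -2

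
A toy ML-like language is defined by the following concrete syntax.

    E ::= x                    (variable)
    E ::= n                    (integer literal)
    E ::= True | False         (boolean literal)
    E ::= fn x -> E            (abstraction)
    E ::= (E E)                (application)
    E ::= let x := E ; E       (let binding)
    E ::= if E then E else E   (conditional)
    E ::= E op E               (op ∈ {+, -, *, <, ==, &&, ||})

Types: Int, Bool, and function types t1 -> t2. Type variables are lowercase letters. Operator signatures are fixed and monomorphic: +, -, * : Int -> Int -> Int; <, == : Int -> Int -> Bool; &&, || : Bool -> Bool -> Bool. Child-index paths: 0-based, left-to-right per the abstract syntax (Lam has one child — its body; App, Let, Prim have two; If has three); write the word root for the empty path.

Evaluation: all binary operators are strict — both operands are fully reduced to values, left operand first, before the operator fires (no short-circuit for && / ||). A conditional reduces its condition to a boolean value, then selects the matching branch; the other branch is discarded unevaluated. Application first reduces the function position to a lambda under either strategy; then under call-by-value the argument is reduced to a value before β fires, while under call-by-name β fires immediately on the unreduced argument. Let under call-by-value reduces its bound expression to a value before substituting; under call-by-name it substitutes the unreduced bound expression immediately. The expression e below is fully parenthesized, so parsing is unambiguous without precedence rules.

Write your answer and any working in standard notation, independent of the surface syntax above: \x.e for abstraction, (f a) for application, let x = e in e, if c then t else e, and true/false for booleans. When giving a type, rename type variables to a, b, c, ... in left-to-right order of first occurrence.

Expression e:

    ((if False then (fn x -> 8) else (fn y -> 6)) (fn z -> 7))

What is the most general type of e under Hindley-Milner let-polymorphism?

Answer: Int

Derivation:
  unify Bool ~ Bool
\x._ : a -> Int
\y._ : b -> Int
  unify a -> Int ~ b -> Int
  unify a ~ b
  unify Int ~ Int
\z._ : c -> Int
  unify b -> Int ~ (c -> Int) -> d
  unify b ~ c -> Int
  unify Int ~ d
_ _ : Int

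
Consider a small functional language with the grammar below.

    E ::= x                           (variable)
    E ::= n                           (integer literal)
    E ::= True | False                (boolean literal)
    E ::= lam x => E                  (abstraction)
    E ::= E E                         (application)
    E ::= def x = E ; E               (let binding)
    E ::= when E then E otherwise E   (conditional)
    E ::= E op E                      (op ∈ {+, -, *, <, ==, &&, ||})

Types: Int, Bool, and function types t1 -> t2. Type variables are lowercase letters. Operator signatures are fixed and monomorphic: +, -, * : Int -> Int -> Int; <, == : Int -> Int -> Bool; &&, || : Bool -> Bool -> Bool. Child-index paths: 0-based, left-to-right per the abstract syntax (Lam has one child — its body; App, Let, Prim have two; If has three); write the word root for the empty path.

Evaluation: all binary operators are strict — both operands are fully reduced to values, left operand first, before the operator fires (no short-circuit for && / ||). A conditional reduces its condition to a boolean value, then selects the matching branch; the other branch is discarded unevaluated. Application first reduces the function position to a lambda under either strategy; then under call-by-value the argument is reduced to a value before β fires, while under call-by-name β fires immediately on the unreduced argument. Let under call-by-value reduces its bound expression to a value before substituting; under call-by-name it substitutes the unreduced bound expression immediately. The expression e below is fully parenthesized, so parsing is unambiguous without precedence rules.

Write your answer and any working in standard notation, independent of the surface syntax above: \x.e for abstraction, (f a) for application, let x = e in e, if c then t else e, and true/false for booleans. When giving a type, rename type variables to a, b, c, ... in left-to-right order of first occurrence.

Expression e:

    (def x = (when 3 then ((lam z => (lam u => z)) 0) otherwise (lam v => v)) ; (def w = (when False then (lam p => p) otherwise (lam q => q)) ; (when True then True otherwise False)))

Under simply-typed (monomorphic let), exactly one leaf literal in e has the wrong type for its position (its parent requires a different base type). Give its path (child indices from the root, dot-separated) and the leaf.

Answer: 0.0 : 3

Derivation:
  unify Int ~ Bool
  FAIL: mismatch Int ~ Bool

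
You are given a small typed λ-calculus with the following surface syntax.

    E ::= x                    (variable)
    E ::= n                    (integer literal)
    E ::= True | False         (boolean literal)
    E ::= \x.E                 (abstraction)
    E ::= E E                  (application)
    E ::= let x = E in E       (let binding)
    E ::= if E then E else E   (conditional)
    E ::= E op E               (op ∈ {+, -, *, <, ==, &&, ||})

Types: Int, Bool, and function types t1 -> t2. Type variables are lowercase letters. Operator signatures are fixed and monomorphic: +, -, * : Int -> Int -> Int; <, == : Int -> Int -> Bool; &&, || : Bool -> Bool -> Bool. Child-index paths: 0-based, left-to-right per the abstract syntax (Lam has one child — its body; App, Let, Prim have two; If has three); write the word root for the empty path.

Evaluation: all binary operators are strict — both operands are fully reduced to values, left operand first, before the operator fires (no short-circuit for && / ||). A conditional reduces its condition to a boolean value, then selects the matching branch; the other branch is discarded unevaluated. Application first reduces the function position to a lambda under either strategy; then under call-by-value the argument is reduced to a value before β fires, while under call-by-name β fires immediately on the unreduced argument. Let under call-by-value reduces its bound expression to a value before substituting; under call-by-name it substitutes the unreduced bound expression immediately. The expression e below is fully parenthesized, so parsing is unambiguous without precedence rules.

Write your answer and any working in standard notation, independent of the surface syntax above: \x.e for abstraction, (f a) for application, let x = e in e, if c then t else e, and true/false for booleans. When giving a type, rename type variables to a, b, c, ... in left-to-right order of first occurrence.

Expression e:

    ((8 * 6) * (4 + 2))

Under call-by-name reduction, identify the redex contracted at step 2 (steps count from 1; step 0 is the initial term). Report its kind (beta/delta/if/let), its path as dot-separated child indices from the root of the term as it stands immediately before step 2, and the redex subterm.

Answer: delta at 1 : (4 + 2)

Trace:
step 0: ((8 * 6) * (4 + 2))
step 1: [delta@0] (48 * (4 + 2))
step 2: [delta@1] (48 * 6)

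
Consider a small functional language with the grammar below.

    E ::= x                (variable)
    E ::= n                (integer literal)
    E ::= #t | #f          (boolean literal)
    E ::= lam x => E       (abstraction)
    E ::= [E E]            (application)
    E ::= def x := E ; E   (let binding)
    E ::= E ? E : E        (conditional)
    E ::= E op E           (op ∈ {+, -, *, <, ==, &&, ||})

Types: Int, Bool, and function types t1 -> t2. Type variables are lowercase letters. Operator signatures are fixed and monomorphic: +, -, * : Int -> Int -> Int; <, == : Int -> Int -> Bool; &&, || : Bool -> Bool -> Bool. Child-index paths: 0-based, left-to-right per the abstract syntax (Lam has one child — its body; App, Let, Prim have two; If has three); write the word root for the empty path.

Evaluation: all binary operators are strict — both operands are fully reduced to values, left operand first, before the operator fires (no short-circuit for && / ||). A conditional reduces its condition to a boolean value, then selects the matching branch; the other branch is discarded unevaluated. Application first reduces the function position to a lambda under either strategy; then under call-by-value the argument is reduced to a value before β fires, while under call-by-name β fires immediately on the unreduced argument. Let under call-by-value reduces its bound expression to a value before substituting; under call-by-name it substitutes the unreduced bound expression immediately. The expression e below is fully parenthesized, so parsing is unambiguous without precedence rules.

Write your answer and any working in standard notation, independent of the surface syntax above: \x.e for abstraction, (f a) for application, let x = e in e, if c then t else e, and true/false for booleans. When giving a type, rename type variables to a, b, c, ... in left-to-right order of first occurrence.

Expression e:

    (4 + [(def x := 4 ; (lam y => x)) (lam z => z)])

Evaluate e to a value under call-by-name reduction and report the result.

Answer: 8

Trace:
step 0: (4 + ((let x = 4 in (\y.x)) (\z.z)))
step 1: [let@1.0] (4 + ((\y.4) (\z.z)))
step 2: [beta@1] (4 + 4)
step 3: [delta@root] 8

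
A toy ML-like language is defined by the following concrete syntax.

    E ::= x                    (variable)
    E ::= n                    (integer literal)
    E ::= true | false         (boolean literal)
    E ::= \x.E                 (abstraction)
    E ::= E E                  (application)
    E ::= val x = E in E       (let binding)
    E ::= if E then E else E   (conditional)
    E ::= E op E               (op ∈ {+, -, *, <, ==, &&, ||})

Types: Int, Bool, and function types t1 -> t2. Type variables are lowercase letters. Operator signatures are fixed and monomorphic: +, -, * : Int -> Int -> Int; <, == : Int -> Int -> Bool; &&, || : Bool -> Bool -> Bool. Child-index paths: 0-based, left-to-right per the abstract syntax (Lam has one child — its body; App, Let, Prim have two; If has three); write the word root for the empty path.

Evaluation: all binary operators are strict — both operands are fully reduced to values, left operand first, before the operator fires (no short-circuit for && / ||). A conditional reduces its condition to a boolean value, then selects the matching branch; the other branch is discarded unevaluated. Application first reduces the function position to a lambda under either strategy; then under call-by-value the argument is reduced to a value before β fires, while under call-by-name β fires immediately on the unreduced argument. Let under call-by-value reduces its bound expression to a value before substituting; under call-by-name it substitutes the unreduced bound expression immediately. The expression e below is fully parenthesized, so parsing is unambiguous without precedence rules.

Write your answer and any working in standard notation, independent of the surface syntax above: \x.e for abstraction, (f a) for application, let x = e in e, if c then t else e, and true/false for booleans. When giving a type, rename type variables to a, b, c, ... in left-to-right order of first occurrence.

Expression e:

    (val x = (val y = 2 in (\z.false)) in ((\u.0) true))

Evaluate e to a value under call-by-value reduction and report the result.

Answer: 0

Trace:
step 0: (let x = (let y = 2 in (\z.false)) in ((\u.0) true))
step 1: [let@0] (let x = (\z.false) in ((\u.0) true))
step 2: [let@root] ((\u.0) true)
step 3: [beta@root] 0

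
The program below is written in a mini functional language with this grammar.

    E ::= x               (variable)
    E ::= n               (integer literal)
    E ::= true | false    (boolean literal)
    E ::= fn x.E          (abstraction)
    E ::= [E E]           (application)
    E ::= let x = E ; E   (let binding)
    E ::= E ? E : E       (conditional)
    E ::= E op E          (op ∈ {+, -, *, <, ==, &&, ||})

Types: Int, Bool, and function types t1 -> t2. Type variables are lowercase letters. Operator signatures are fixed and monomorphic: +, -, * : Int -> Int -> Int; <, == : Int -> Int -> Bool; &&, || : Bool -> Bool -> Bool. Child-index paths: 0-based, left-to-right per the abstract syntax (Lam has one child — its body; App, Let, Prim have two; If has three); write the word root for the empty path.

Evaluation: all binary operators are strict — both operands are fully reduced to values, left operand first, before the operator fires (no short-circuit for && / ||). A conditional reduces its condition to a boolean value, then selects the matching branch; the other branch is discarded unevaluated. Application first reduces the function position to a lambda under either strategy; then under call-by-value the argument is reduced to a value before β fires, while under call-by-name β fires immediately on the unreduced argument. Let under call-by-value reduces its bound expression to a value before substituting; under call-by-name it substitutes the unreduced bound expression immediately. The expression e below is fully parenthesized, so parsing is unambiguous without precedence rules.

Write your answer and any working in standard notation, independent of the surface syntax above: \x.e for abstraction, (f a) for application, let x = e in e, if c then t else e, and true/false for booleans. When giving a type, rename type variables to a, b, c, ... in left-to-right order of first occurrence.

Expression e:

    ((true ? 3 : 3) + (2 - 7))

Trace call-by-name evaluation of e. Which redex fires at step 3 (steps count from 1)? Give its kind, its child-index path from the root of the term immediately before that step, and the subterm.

Answer: delta at root : (3 + -5)

Trace:
step 0: ((if true then 3 else 3) + (2 - 7))
step 1: [if@0] (3 + (2 - 7))
step 2: [delta@1] (3 + -5)
step 3: [delta@root] -2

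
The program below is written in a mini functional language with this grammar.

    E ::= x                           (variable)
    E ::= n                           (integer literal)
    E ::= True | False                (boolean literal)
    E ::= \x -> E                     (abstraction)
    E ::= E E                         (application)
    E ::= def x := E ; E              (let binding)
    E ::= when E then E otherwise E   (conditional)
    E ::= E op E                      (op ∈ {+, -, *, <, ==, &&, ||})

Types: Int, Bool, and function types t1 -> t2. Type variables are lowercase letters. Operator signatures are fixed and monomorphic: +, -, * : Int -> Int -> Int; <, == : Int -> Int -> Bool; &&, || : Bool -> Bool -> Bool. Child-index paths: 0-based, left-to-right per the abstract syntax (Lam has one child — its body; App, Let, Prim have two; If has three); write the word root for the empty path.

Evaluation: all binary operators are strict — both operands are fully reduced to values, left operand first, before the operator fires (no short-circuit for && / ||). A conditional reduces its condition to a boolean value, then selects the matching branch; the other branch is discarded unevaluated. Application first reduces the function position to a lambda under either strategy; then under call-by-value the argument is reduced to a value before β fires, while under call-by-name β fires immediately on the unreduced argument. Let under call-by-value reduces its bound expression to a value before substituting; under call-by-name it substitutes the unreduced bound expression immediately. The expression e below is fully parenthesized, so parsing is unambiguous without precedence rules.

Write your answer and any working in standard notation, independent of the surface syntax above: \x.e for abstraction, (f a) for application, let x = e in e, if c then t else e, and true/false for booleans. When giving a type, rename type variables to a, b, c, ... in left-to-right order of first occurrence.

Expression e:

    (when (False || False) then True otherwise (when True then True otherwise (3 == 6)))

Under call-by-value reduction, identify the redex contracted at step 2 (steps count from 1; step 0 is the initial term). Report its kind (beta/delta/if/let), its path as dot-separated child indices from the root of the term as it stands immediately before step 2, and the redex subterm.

Answer: if at root : (if false then true else (if true then true else (3 == 6)))

Trace:
step 0: (if (false || false) then true else (if true then true else (3 == 6)))
step 1: [delta@0] (if false then true else (if true then true else (3 == 6)))
step 2: [if@root] (if true then true else (3 == 6))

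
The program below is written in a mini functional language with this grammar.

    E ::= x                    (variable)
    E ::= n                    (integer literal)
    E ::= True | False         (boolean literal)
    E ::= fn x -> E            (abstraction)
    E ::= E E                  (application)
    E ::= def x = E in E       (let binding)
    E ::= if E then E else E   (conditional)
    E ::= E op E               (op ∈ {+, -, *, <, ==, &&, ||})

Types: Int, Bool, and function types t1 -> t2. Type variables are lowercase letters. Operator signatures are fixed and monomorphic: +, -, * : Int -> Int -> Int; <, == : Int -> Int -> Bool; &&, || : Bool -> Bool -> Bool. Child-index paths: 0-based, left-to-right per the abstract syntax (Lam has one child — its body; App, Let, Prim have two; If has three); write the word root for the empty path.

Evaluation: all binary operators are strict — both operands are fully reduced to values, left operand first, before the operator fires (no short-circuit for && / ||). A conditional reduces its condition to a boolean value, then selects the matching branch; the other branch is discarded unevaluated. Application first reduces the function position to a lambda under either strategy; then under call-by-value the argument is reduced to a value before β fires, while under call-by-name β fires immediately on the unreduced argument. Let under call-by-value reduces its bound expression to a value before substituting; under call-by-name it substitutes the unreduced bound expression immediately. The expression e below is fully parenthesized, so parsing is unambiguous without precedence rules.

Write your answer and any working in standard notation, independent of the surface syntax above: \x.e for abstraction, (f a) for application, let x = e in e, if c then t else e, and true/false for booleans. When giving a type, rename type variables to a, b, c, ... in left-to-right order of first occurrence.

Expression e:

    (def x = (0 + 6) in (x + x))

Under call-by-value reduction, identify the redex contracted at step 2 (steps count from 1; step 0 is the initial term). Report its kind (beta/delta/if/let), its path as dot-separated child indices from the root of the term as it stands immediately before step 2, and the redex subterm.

Derivation:
step 0: (let x = (0 + 6) in (x + x))
step 1: [delta@0] (let x = 6 in (x + x))
step 2: [let@root] (6 + 6)

Answer: let at root : (let x = 6 in (x + x))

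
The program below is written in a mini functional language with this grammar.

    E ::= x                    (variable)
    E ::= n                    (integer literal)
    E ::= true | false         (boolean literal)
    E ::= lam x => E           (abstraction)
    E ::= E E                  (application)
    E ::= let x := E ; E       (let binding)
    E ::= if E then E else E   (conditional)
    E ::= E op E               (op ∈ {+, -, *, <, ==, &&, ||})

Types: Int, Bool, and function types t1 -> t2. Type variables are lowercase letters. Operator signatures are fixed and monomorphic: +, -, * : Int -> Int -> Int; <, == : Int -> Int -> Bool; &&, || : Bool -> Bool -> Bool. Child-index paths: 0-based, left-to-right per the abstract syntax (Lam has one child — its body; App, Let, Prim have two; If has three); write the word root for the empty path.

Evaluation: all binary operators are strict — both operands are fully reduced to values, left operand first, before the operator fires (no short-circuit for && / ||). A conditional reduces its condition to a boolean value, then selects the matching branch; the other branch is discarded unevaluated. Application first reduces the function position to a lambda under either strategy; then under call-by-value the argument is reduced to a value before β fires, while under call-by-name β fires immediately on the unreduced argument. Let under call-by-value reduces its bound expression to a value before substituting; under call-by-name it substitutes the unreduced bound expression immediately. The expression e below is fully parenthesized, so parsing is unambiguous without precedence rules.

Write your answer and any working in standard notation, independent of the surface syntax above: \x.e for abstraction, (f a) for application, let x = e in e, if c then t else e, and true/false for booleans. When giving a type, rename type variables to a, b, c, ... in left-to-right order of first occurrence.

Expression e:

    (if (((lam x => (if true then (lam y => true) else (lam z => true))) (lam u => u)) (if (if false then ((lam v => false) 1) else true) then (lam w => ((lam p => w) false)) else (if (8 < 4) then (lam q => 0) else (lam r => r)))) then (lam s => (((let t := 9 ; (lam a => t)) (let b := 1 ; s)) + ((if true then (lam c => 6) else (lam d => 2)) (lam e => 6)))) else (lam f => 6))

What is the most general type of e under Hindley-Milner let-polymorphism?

Working:
  unify Bool ~ Bool
\y._ : b -> Bool
\z._ : c -> Bool
  unify b -> Bool ~ c -> Bool
  unify b ~ c
  unify Bool ~ Bool
\x._ : a -> c -> Bool
u : d
\u._ : d -> d
  unify a -> c -> Bool ~ (d -> d) -> e
  unify a ~ d -> d
  unify c -> Bool ~ e
_ _ : c -> Bool
  unify Bool ~ Bool
\v._ : f -> Bool
  unify f -> Bool ~ Int -> g
  unify f ~ Int
  unify Bool ~ g
_ _ : Bool
  unify Bool ~ Bool
  unify Bool ~ Bool
w : h
\p._ : i -> h
  unify i -> h ~ Bool -> j
  unify i ~ Bool
  unify h ~ j
_ _ : j
\w._ : j -> j
  unify Int ~ Int
  unify Int ~ Int
  unify Bool ~ Bool
\q._ : k -> Int
r : l
\r._ : l -> l
  unify k -> Int ~ l -> l
  unify k ~ l
  unify Int ~ l
  unify j -> j ~ Int -> Int
  unify j ~ Int
  unify Int ~ Int
  unify c -> Bool ~ (Int -> Int) -> m
  unify c ~ Int -> Int
  unify Bool ~ m
_ _ : Bool
  unify Bool ~ Bool
let t : Int
t : Int
\a._ : o -> Int
let b : Int
s : n
  unify o -> Int ~ n -> p
  unify o ~ n
  unify Int ~ p
_ _ : Int
  unify Int ~ Int
  unify Bool ~ Bool
\c._ : q -> Int
\d._ : r -> Int
  unify q -> Int ~ r -> Int
  unify q ~ r
  unify Int ~ Int
\e._ : s -> Int
  unify r -> Int ~ (s -> Int) -> t
  unify r ~ s -> Int
  unify Int ~ t
_ _ : Int
  unify Int ~ Int
\s._ : n -> Int
\f._ : u -> Int
  unify n -> Int ~ u -> Int
  unify n ~ u
  unify Int ~ Int

Answer: a -> Int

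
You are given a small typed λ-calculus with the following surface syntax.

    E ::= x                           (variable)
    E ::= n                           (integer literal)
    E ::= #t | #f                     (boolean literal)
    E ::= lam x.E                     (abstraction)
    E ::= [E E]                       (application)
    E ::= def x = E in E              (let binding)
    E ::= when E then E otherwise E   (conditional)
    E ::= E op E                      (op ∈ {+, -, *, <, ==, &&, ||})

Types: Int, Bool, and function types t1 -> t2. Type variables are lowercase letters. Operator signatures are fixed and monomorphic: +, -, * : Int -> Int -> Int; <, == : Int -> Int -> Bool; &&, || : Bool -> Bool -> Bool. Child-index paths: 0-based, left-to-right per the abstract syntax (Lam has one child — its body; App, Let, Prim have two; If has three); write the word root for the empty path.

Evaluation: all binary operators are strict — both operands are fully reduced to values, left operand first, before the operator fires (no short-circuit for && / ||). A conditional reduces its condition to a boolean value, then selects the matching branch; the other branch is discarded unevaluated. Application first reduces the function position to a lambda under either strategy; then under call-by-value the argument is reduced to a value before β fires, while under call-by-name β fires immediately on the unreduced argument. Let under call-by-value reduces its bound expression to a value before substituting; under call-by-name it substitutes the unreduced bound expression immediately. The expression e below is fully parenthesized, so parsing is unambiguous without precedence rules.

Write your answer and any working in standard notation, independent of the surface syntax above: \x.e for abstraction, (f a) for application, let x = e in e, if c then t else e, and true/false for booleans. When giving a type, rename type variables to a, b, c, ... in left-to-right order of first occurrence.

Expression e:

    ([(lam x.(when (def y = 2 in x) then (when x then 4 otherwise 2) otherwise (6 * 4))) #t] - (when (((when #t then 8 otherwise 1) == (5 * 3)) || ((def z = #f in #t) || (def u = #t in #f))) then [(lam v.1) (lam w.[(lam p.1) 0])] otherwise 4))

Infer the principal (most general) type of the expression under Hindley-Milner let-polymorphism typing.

Answer: Int

Derivation:
let y : Int
x : a
  unify a ~ Bool
x : Bool
  unify Bool ~ Bool
  unify Int ~ Int
  unify Int ~ Int
  unify Int ~ Int
  unify Int ~ Int
\x._ : Bool -> Int
  unify Bool -> Int ~ Bool -> b
  unify Bool ~ Bool
  unify Int ~ b
_ _ : Int
  unify Int ~ Int
  unify Bool ~ Bool
  unify Int ~ Int
  unify Int ~ Int
  unify Int ~ Int
  unify Int ~ Int
  unify Int ~ Int
  unify Bool ~ Bool
let z : Bool
  unify Bool ~ Bool
let u : Bool
  unify Bool ~ Bool
  unify Bool ~ Bool
  unify Bool ~ Bool
\v._ : c -> Int
\p._ : e -> Int
  unify e -> Int ~ Int -> f
  unify e ~ Int
  unify Int ~ f
_ _ : Int
\w._ : d -> Int
  unify c -> Int ~ (d -> Int) -> g
  unify c ~ d -> Int
  unify Int ~ g
_ _ : Int
  unify Int ~ Int
  unify Int ~ Int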